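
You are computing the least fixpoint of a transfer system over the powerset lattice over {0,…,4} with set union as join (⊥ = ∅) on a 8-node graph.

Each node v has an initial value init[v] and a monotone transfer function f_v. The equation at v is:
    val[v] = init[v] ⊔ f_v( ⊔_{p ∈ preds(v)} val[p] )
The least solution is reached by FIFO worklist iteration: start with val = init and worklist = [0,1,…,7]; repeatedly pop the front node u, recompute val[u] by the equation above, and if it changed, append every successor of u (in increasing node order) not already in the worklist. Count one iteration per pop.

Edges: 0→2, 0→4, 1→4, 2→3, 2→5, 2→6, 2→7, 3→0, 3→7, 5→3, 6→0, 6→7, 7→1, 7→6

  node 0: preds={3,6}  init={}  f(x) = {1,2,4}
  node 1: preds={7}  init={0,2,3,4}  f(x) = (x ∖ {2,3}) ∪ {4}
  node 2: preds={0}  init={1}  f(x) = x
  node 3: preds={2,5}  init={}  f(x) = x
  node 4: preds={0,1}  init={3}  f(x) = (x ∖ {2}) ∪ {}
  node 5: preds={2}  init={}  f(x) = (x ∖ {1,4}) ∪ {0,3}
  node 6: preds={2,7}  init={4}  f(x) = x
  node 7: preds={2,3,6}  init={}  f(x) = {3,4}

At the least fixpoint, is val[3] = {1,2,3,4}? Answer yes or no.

Trace (14 dequeues):
  [1] u=0 | in {4} | out {1,2,4} | prev {} | push {}
  [2] u=1 | in {} | out {0,2,3,4} | ==
  [3] u=2 | in {1,2,4} | out {1,2,4} | prev {1} | push {}
  [4] u=3 | in {1,2,4} | out {1,2,4} | prev {} | push {0}
  [5] u=4 | in {0,1,2,3,4} | out {0,1,3,4} | prev {3} | push {}
  [6] u=5 | in {1,2,4} | out {0,2,3} | prev {} | push {3}
  [7] u=6 | in {1,2,4} | out {1,2,4} | prev {4} | push {}
  [8] u=7 | in {1,2,4} | out {3,4} | prev {} | push {1,6}
  [9] u=0 | in {1,2,4} | out {1,2,4} | ==
  [10] u=3 | in {0,1,2,3,4} | out {0,1,2,3,4} | prev {1,2,4} | push {0,7}
  [11] u=1 | in {3,4} | out {0,2,3,4} | ==
  [12] u=6 | in {1,2,3,4} | out {1,2,3,4} | prev {1,2,4} | push {}
  [13] u=0 | in {0,1,2,3,4} | out {1,2,4} | ==
  [14] u=7 | in {0,1,2,3,4} | out {3,4} | ==

Converged values:
  [0] {1,2,4}
  [1] {0,2,3,4}
  [2] {1,2,4}
  [3] {0,1,2,3,4}
  [4] {0,1,3,4}
  [5] {0,2,3}
  [6] {1,2,3,4}
  [7] {3,4}

no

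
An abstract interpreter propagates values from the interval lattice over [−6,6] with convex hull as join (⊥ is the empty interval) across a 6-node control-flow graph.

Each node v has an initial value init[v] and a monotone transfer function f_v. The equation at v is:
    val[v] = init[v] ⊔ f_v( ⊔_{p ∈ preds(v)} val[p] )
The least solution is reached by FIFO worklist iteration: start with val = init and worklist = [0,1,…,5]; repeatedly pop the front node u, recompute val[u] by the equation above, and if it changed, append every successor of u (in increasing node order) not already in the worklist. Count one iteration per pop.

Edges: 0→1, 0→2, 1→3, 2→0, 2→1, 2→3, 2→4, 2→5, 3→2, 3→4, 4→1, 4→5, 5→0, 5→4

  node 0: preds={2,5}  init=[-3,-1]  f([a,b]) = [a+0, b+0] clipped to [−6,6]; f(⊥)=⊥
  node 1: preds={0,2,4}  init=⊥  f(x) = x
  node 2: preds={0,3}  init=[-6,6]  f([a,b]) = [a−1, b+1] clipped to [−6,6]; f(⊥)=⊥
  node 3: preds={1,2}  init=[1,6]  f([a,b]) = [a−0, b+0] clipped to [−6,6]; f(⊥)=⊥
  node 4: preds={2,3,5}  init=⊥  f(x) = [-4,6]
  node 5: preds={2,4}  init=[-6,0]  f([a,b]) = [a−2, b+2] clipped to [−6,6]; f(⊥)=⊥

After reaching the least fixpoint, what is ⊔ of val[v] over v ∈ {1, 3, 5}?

Iteration log — 10 steps:
  step 1. node 0  ⊔preds=[-6,6]  new=[-6,6]  old=[-3,-1]  +wl: 
  step 2. node 1  ⊔preds=[-6,6]  new=[-6,6]  old=⊥  +wl: 
  step 3. node 2  ⊔preds=[-6,6]  new=[-6,6]  stable
  step 4. node 3  ⊔preds=[-6,6]  new=[-6,6]  old=[1,6]  +wl: 2
  step 5. node 4  ⊔preds=[-6,6]  new=[-4,6]  old=⊥  +wl: 1
  step 6. node 5  ⊔preds=[-6,6]  new=[-6,6]  old=[-6,0]  +wl: 0,4
  step 7. node 2  ⊔preds=[-6,6]  new=[-6,6]  stable
  step 8. node 1  ⊔preds=[-6,6]  new=[-6,6]  stable
  step 9. node 0  ⊔preds=[-6,6]  new=[-6,6]  stable
  step 10. node 4  ⊔preds=[-6,6]  new=[-4,6]  stable

Least fixpoint reached:
  node 0: [-6,6]
  node 1: [-6,6]
  node 2: [-6,6]
  node 3: [-6,6]
  node 4: [-4,6]
  node 5: [-6,6]

[-6,6]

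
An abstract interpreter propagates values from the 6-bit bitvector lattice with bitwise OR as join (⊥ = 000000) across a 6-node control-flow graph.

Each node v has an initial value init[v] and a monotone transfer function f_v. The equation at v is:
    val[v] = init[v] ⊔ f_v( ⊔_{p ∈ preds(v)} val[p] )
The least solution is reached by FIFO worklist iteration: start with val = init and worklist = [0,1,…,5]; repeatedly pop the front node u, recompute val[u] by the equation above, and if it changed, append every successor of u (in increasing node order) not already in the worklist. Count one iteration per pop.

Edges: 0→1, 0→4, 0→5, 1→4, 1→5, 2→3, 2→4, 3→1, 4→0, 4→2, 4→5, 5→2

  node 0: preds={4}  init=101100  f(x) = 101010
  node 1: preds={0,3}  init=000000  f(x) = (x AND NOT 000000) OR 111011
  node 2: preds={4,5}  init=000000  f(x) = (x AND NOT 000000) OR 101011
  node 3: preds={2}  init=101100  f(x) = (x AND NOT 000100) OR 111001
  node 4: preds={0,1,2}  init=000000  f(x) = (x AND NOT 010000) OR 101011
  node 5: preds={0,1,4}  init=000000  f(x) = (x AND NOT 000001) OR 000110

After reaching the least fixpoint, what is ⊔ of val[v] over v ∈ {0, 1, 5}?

111111

Trace (11 dequeues):
  [1] u=0 | in 000000 | out 101110 | prev 101100 | push {}
  [2] u=1 | in 101110 | out 111111 | prev 000000 | push {}
  [3] u=2 | in 000000 | out 101011 | prev 000000 | push {}
  [4] u=3 | in 101011 | out 111111 | prev 101100 | push {1}
  [5] u=4 | in 111111 | out 101111 | prev 000000 | push {0,2}
  [6] u=5 | in 111111 | out 111110 | prev 000000 | push {}
  [7] u=1 | in 111111 | out 111111 | ==
  [8] u=0 | in 101111 | out 101110 | ==
  [9] u=2 | in 111111 | out 111111 | prev 101011 | push {3,4}
  [10] u=3 | in 111111 | out 111111 | ==
  [11] u=4 | in 111111 | out 101111 | ==

Converged values:
  [0] 101110
  [1] 111111
  [2] 111111
  [3] 111111
  [4] 101111
  [5] 111110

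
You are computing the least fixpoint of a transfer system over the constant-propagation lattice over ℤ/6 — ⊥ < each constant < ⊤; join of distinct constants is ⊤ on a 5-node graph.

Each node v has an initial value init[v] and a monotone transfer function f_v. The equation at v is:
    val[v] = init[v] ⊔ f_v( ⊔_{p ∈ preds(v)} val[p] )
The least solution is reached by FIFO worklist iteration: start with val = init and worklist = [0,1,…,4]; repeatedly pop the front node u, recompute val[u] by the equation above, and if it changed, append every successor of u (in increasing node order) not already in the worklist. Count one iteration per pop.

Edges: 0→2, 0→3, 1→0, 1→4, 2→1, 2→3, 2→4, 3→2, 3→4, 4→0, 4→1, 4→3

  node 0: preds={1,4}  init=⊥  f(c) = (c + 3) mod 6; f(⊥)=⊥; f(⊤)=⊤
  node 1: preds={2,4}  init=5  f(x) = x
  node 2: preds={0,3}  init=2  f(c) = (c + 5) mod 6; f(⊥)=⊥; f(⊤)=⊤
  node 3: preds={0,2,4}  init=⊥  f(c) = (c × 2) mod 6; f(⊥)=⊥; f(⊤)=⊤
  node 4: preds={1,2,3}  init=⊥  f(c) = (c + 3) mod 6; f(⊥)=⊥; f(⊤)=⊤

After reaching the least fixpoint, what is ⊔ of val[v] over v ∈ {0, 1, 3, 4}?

Worklist (9 pops):
  #1 pop 0: in=5 → 2 (was ⊥); enqueue []
  #2 pop 1: in=2 → ⊤ (was 5); enqueue [0]
  #3 pop 2: in=2 → ⊤ (was 2); enqueue [1]
  #4 pop 3: in=⊤ → ⊤ (was ⊥); enqueue [2]
  #5 pop 4: in=⊤ → ⊤ (was ⊥); enqueue [3]
  #6 pop 0: in=⊤ → ⊤ (was 2); enqueue []
  #7 pop 1: in=⊤ → ⊤ (no change)
  #8 pop 2: in=⊤ → ⊤ (no change)
  #9 pop 3: in=⊤ → ⊤ (no change)

Fixpoint:
  val[0] = ⊤
  val[1] = ⊤
  val[2] = ⊤
  val[3] = ⊤
  val[4] = ⊤

⊤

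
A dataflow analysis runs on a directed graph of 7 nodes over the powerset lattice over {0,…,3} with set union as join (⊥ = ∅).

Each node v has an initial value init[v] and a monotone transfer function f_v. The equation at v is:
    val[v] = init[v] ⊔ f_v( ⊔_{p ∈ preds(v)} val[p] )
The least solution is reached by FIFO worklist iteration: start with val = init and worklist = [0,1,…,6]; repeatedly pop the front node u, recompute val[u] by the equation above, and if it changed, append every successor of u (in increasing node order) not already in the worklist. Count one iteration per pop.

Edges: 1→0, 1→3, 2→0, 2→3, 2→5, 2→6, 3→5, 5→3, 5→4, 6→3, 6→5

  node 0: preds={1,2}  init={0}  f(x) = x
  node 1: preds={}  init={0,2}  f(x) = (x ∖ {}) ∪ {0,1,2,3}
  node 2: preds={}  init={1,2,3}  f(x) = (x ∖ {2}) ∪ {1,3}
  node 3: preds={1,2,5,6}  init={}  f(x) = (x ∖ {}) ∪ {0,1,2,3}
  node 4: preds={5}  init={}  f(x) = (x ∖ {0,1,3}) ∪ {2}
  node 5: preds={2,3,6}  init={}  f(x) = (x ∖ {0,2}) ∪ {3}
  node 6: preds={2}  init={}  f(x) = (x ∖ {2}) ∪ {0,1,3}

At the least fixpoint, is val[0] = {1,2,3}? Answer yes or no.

Trace (11 dequeues):
  [1] u=0 | in {0,1,2,3} | out {0,1,2,3} | prev {0} | push {}
  [2] u=1 | in {} | out {0,1,2,3} | prev {0,2} | push {0}
  [3] u=2 | in {} | out {1,2,3} | ==
  [4] u=3 | in {0,1,2,3} | out {0,1,2,3} | prev {} | push {}
  [5] u=4 | in {} | out {2} | prev {} | push {}
  [6] u=5 | in {0,1,2,3} | out {1,3} | prev {} | push {3,4}
  [7] u=6 | in {1,2,3} | out {0,1,3} | prev {} | push {5}
  [8] u=0 | in {0,1,2,3} | out {0,1,2,3} | ==
  [9] u=3 | in {0,1,2,3} | out {0,1,2,3} | ==
  [10] u=4 | in {1,3} | out {2} | ==
  [11] u=5 | in {0,1,2,3} | out {1,3} | ==

Converged values:
  [0] {0,1,2,3}
  [1] {0,1,2,3}
  [2] {1,2,3}
  [3] {0,1,2,3}
  [4] {2}
  [5] {1,3}
  [6] {0,1,3}

no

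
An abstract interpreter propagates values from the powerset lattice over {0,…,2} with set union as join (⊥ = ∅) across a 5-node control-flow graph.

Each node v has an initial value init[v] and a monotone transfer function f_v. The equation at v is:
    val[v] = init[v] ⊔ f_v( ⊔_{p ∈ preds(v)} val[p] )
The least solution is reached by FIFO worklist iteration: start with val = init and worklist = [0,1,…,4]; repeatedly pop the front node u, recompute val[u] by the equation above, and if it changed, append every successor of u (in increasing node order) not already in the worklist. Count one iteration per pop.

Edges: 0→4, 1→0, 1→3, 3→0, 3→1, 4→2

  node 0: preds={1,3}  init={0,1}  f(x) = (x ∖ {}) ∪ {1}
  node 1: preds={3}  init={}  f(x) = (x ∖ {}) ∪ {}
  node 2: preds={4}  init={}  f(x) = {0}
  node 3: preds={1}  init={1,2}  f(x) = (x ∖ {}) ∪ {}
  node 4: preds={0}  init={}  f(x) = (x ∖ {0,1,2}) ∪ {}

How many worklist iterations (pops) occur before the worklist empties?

Iteration log — 6 steps:
  step 1. node 0  ⊔preds={1,2}  new={0,1,2}  old={0,1}  +wl: 
  step 2. node 1  ⊔preds={1,2}  new={1,2}  old={}  +wl: 0
  step 3. node 2  ⊔preds={}  new={0}  old={}  +wl: 
  step 4. node 3  ⊔preds={1,2}  new={1,2}  stable
  step 5. node 4  ⊔preds={0,1,2}  new={}  stable
  step 6. node 0  ⊔preds={1,2}  new={0,1,2}  stable

Least fixpoint reached:
  node 0: {0,1,2}
  node 1: {1,2}
  node 2: {0}
  node 3: {1,2}
  node 4: {}

6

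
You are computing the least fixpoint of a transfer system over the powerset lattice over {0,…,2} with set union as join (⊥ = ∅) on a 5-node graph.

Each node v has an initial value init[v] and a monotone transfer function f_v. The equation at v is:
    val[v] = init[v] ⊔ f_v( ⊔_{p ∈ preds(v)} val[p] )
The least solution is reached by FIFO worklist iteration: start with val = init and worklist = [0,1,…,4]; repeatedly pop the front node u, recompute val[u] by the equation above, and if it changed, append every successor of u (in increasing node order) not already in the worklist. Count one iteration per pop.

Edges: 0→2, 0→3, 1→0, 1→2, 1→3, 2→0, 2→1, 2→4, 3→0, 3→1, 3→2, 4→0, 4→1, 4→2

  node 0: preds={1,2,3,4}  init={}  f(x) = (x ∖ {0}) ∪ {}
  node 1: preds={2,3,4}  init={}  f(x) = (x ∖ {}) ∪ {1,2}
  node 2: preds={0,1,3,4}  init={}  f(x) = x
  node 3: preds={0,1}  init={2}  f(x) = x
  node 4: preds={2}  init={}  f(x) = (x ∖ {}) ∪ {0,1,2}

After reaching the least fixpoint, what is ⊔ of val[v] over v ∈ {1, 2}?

{0,1,2}

Worklist (13 pops):
  #1 pop 0: in={2} → {2} (was {}); enqueue []
  #2 pop 1: in={2} → {1,2} (was {}); enqueue [0]
  #3 pop 2: in={1,2} → {1,2} (was {}); enqueue [1]
  #4 pop 3: in={1,2} → {1,2} (was {2}); enqueue [2]
  #5 pop 4: in={1,2} → {0,1,2} (was {}); enqueue []
  #6 pop 0: in={0,1,2} → {1,2} (was {2}); enqueue [3]
  #7 pop 1: in={0,1,2} → {0,1,2} (was {1,2}); enqueue [0]
  #8 pop 2: in={0,1,2} → {0,1,2} (was {1,2}); enqueue [1,4]
  #9 pop 3: in={0,1,2} → {0,1,2} (was {1,2}); enqueue [2]
  #10 pop 0: in={0,1,2} → {1,2} (no change)
  #11 pop 1: in={0,1,2} → {0,1,2} (no change)
  #12 pop 4: in={0,1,2} → {0,1,2} (no change)
  #13 pop 2: in={0,1,2} → {0,1,2} (no change)

Fixpoint:
  val[0] = {1,2}
  val[1] = {0,1,2}
  val[2] = {0,1,2}
  val[3] = {0,1,2}
  val[4] = {0,1,2}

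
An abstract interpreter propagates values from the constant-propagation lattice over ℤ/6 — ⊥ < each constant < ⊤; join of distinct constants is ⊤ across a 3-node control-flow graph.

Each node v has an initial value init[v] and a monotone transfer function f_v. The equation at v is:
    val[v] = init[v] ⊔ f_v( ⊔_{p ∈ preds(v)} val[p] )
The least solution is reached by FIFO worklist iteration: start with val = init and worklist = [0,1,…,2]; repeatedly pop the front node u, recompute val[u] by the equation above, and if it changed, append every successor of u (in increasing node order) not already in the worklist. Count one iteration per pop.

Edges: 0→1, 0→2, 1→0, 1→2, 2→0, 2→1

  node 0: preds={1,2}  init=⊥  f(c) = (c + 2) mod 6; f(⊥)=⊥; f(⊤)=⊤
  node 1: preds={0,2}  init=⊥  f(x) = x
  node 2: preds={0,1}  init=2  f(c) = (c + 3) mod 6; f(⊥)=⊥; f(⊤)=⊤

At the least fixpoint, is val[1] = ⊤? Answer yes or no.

Iteration log — 6 steps:
  step 1. node 0  ⊔preds=2  new=4  old=⊥  +wl: 
  step 2. node 1  ⊔preds=⊤  new=⊤  old=⊥  +wl: 0
  step 3. node 2  ⊔preds=⊤  new=⊤  old=2  +wl: 1
  step 4. node 0  ⊔preds=⊤  new=⊤  old=4  +wl: 2
  step 5. node 1  ⊔preds=⊤  new=⊤  stable
  step 6. node 2  ⊔preds=⊤  new=⊤  stable

Least fixpoint reached:
  node 0: ⊤
  node 1: ⊤
  node 2: ⊤

yes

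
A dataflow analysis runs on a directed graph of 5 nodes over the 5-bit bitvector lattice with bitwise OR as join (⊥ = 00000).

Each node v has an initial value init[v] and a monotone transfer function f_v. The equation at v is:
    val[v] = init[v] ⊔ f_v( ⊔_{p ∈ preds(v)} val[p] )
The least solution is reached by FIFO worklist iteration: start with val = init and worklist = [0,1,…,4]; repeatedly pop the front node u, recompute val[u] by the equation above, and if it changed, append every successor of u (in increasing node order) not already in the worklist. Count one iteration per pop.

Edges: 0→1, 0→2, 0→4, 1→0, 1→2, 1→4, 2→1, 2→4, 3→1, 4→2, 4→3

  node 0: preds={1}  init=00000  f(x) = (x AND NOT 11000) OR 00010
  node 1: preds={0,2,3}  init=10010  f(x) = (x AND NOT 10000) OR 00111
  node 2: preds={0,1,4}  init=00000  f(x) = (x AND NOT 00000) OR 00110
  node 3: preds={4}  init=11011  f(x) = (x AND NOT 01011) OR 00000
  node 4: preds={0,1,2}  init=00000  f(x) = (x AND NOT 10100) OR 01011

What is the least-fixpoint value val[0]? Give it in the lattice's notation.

Iteration log — 10 steps:
  step 1. node 0  ⊔preds=10010  new=00010  old=00000  +wl: 
  step 2. node 1  ⊔preds=11011  new=11111  old=10010  +wl: 0
  step 3. node 2  ⊔preds=11111  new=11111  old=00000  +wl: 1
  step 4. node 3  ⊔preds=00000  new=11011  stable
  step 5. node 4  ⊔preds=11111  new=01011  old=00000  +wl: 2,3
  step 6. node 0  ⊔preds=11111  new=00111  old=00010  +wl: 4
  step 7. node 1  ⊔preds=11111  new=11111  stable
  step 8. node 2  ⊔preds=11111  new=11111  stable
  step 9. node 3  ⊔preds=01011  new=11011  stable
  step 10. node 4  ⊔preds=11111  new=01011  stable

Least fixpoint reached:
  node 0: 00111
  node 1: 11111
  node 2: 11111
  node 3: 11011
  node 4: 01011

00111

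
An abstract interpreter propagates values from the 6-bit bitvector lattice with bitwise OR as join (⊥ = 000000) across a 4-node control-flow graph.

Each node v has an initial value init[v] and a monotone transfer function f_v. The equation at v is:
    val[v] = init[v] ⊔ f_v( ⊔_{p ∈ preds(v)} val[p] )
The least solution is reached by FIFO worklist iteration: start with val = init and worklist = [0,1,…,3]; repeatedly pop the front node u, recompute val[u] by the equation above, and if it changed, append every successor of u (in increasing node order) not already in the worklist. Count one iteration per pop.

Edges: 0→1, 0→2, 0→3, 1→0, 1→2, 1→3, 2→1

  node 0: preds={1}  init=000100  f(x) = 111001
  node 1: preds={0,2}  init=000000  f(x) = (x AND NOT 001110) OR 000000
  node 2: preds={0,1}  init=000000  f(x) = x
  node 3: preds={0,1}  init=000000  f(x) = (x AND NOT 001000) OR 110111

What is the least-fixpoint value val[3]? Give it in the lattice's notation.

110111

Iteration log — 6 steps:
  step 1. node 0  ⊔preds=000000  new=111101  old=000100  +wl: 
  step 2. node 1  ⊔preds=111101  new=110001  old=000000  +wl: 0
  step 3. node 2  ⊔preds=111101  new=111101  old=000000  +wl: 1
  step 4. node 3  ⊔preds=111101  new=110111  old=000000  +wl: 
  step 5. node 0  ⊔preds=110001  new=111101  stable
  step 6. node 1  ⊔preds=111101  new=110001  stable

Least fixpoint reached:
  node 0: 111101
  node 1: 110001
  node 2: 111101
  node 3: 110111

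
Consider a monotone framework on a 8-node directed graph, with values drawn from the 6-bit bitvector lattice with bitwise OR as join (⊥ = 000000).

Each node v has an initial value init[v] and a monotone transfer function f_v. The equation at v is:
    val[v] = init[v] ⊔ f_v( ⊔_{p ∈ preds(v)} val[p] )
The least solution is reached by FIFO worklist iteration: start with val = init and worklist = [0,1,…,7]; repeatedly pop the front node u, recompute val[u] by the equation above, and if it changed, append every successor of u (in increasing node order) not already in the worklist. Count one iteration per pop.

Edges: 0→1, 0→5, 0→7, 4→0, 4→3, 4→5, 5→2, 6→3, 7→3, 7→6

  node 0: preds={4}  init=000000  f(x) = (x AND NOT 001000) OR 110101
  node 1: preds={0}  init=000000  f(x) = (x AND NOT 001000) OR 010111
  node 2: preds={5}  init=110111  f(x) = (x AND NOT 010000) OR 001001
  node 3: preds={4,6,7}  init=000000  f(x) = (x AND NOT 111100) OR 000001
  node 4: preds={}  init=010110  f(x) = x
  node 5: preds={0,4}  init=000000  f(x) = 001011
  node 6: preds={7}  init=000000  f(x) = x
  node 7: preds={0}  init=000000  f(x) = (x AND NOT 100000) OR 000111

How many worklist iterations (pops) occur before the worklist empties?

Iteration log — 12 steps:
  step 1. node 0  ⊔preds=010110  new=110111  old=000000  +wl: 
  step 2. node 1  ⊔preds=110111  new=110111  old=000000  +wl: 
  step 3. node 2  ⊔preds=000000  new=111111  old=110111  +wl: 
  step 4. node 3  ⊔preds=010110  new=000011  old=000000  +wl: 
  step 5. node 4  ⊔preds=000000  new=010110  stable
  step 6. node 5  ⊔preds=110111  new=001011  old=000000  +wl: 2
  step 7. node 6  ⊔preds=000000  new=000000  stable
  step 8. node 7  ⊔preds=110111  new=010111  old=000000  +wl: 3,6
  step 9. node 2  ⊔preds=001011  new=111111  stable
  step 10. node 3  ⊔preds=010111  new=000011  stable
  step 11. node 6  ⊔preds=010111  new=010111  old=000000  +wl: 3
  step 12. node 3  ⊔preds=010111  new=000011  stable

Least fixpoint reached:
  node 0: 110111
  node 1: 110111
  node 2: 111111
  node 3: 000011
  node 4: 010110
  node 5: 001011
  node 6: 010111
  node 7: 010111

12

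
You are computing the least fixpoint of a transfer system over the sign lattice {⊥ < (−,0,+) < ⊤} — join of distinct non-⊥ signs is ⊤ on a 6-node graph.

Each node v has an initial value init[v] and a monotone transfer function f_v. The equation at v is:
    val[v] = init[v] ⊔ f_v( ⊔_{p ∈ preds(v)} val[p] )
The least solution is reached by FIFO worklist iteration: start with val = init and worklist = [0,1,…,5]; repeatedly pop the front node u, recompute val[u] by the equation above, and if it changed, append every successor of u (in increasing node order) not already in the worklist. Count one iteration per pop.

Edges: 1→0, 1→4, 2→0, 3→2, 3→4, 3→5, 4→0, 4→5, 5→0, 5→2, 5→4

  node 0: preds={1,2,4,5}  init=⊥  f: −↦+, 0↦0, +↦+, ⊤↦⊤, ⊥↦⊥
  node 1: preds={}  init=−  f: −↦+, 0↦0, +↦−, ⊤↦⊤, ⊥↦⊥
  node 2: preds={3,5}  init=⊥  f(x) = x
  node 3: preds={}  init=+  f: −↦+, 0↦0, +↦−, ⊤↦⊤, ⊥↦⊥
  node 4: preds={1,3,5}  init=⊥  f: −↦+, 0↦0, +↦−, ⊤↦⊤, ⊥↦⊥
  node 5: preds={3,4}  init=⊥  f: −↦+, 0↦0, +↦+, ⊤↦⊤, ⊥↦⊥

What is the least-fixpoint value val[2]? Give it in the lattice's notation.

⊤

Trace (10 dequeues):
  [1] u=0 | in − | out + | prev ⊥ | push {}
  [2] u=1 | in ⊥ | out − | ==
  [3] u=2 | in + | out + | prev ⊥ | push {0}
  [4] u=3 | in ⊥ | out + | ==
  [5] u=4 | in ⊤ | out ⊤ | prev ⊥ | push {}
  [6] u=5 | in ⊤ | out ⊤ | prev ⊥ | push {2,4}
  [7] u=0 | in ⊤ | out ⊤ | prev + | push {}
  [8] u=2 | in ⊤ | out ⊤ | prev + | push {0}
  [9] u=4 | in ⊤ | out ⊤ | ==
  [10] u=0 | in ⊤ | out ⊤ | ==

Converged values:
  [0] ⊤
  [1] −
  [2] ⊤
  [3] +
  [4] ⊤
  [5] ⊤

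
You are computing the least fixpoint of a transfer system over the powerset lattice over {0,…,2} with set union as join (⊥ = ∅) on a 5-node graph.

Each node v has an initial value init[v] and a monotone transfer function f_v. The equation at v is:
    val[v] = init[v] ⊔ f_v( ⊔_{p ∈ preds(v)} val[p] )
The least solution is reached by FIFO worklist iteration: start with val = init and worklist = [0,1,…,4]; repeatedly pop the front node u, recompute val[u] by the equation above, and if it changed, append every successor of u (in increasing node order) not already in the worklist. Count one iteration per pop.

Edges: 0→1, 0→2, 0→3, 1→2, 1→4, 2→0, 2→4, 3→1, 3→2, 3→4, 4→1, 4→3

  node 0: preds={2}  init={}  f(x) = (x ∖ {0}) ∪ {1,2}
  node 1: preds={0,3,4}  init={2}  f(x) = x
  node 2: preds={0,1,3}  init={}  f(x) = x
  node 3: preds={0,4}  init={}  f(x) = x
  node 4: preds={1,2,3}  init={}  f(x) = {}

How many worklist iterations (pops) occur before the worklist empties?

Worklist (8 pops):
  #1 pop 0: in={} → {1,2} (was {}); enqueue []
  #2 pop 1: in={1,2} → {1,2} (was {2}); enqueue []
  #3 pop 2: in={1,2} → {1,2} (was {}); enqueue [0]
  #4 pop 3: in={1,2} → {1,2} (was {}); enqueue [1,2]
  #5 pop 4: in={1,2} → {} (no change)
  #6 pop 0: in={1,2} → {1,2} (no change)
  #7 pop 1: in={1,2} → {1,2} (no change)
  #8 pop 2: in={1,2} → {1,2} (no change)

Fixpoint:
  val[0] = {1,2}
  val[1] = {1,2}
  val[2] = {1,2}
  val[3] = {1,2}
  val[4] = {}

8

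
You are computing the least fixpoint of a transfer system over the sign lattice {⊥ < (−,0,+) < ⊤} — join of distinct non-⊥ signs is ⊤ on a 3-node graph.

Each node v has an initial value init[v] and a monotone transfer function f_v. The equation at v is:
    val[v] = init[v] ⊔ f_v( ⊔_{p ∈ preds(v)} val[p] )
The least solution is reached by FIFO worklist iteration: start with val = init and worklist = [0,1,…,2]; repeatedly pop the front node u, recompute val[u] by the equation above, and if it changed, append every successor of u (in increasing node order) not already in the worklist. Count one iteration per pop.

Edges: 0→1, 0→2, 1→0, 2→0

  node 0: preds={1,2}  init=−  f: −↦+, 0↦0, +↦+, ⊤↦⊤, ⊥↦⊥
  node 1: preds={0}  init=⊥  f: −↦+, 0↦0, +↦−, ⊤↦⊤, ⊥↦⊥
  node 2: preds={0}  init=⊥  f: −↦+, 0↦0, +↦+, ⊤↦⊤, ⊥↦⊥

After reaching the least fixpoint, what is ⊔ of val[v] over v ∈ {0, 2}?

⊤

Worklist (7 pops):
  #1 pop 0: in=⊥ → − (no change)
  #2 pop 1: in=− → + (was ⊥); enqueue [0]
  #3 pop 2: in=− → + (was ⊥); enqueue []
  #4 pop 0: in=+ → ⊤ (was −); enqueue [1,2]
  #5 pop 1: in=⊤ → ⊤ (was +); enqueue [0]
  #6 pop 2: in=⊤ → ⊤ (was +); enqueue []
  #7 pop 0: in=⊤ → ⊤ (no change)

Fixpoint:
  val[0] = ⊤
  val[1] = ⊤
  val[2] = ⊤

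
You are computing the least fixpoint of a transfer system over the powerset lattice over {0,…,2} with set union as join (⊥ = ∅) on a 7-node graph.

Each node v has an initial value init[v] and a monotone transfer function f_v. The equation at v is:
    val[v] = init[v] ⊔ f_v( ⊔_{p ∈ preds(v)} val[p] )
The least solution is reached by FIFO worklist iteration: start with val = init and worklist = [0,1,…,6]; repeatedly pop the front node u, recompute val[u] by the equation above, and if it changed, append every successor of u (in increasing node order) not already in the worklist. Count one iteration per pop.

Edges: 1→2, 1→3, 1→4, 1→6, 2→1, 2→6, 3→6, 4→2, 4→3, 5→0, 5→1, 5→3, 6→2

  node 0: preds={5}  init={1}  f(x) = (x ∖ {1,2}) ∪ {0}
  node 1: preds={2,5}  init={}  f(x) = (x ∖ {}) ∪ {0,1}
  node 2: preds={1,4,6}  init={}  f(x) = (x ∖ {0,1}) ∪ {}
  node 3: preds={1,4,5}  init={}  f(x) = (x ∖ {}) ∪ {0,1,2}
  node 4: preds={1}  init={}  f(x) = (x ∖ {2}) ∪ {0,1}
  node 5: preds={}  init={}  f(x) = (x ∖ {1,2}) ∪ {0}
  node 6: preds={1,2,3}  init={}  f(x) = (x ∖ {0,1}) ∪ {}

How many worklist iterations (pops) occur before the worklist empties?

Iteration log — 15 steps:
  step 1. node 0  ⊔preds={}  new={0,1}  old={1}  +wl: 
  step 2. node 1  ⊔preds={}  new={0,1}  old={}  +wl: 
  step 3. node 2  ⊔preds={0,1}  new={}  stable
  step 4. node 3  ⊔preds={0,1}  new={0,1,2}  old={}  +wl: 
  step 5. node 4  ⊔preds={0,1}  new={0,1}  old={}  +wl: 2,3
  step 6. node 5  ⊔preds={}  new={0}  old={}  +wl: 0,1
  step 7. node 6  ⊔preds={0,1,2}  new={2}  old={}  +wl: 
  step 8. node 2  ⊔preds={0,1,2}  new={2}  old={}  +wl: 6
  step 9. node 3  ⊔preds={0,1}  new={0,1,2}  stable
  step 10. node 0  ⊔preds={0}  new={0,1}  stable
  step 11. node 1  ⊔preds={0,2}  new={0,1,2}  old={0,1}  +wl: 2,3,4
  step 12. node 6  ⊔preds={0,1,2}  new={2}  stable
  step 13. node 2  ⊔preds={0,1,2}  new={2}  stable
  step 14. node 3  ⊔preds={0,1,2}  new={0,1,2}  stable
  step 15. node 4  ⊔preds={0,1,2}  new={0,1}  stable

Least fixpoint reached:
  node 0: {0,1}
  node 1: {0,1,2}
  node 2: {2}
  node 3: {0,1,2}
  node 4: {0,1}
  node 5: {0}
  node 6: {2}

15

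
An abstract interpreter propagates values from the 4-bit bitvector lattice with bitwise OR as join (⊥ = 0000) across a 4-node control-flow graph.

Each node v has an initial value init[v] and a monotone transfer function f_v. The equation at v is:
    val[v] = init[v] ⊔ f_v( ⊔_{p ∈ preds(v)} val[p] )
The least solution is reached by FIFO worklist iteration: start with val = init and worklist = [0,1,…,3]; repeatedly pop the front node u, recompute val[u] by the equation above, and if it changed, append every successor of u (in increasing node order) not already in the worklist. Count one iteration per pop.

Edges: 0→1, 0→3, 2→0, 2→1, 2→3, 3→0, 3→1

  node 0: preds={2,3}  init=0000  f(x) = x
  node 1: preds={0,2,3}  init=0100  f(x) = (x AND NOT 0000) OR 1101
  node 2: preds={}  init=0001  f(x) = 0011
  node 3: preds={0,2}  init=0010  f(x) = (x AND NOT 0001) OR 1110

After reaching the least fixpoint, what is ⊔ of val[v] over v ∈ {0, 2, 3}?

1111

Iteration log — 7 steps:
  step 1. node 0  ⊔preds=0011  new=0011  old=0000  +wl: 
  step 2. node 1  ⊔preds=0011  new=1111  old=0100  +wl: 
  step 3. node 2  ⊔preds=0000  new=0011  old=0001  +wl: 0,1
  step 4. node 3  ⊔preds=0011  new=1110  old=0010  +wl: 
  step 5. node 0  ⊔preds=1111  new=1111  old=0011  +wl: 3
  step 6. node 1  ⊔preds=1111  new=1111  stable
  step 7. node 3  ⊔preds=1111  new=1110  stable

Least fixpoint reached:
  node 0: 1111
  node 1: 1111
  node 2: 0011
  node 3: 1110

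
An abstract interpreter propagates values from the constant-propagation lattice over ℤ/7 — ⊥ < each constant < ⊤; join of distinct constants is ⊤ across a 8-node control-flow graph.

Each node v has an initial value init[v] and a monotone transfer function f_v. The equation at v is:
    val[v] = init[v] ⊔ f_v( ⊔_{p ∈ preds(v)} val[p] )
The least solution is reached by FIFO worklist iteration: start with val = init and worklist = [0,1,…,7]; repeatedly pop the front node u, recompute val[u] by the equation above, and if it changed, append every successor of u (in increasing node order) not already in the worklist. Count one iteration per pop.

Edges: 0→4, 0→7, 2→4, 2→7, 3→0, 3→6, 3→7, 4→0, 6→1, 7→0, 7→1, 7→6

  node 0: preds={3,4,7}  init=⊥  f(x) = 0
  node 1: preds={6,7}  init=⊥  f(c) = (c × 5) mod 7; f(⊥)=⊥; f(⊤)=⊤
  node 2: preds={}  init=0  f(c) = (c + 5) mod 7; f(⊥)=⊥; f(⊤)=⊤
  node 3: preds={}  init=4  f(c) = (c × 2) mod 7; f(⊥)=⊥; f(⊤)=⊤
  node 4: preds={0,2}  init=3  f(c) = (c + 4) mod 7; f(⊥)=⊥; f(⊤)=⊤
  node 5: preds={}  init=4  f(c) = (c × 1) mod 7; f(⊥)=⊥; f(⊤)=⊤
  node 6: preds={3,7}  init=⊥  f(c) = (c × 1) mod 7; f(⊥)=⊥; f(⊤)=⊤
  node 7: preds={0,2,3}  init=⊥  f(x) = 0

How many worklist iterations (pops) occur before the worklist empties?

Iteration log — 12 steps:
  step 1. node 0  ⊔preds=⊤  new=0  old=⊥  +wl: 
  step 2. node 1  ⊔preds=⊥  new=⊥  stable
  step 3. node 2  ⊔preds=⊥  new=0  stable
  step 4. node 3  ⊔preds=⊥  new=4  stable
  step 5. node 4  ⊔preds=0  new=⊤  old=3  +wl: 0
  step 6. node 5  ⊔preds=⊥  new=4  stable
  step 7. node 6  ⊔preds=4  new=4  old=⊥  +wl: 1
  step 8. node 7  ⊔preds=⊤  new=0  old=⊥  +wl: 6
  step 9. node 0  ⊔preds=⊤  new=0  stable
  step 10. node 1  ⊔preds=⊤  new=⊤  old=⊥  +wl: 
  step 11. node 6  ⊔preds=⊤  new=⊤  old=4  +wl: 1
  step 12. node 1  ⊔preds=⊤  new=⊤  stable

Least fixpoint reached:
  node 0: 0
  node 1: ⊤
  node 2: 0
  node 3: 4
  node 4: ⊤
  node 5: 4
  node 6: ⊤
  node 7: 0

12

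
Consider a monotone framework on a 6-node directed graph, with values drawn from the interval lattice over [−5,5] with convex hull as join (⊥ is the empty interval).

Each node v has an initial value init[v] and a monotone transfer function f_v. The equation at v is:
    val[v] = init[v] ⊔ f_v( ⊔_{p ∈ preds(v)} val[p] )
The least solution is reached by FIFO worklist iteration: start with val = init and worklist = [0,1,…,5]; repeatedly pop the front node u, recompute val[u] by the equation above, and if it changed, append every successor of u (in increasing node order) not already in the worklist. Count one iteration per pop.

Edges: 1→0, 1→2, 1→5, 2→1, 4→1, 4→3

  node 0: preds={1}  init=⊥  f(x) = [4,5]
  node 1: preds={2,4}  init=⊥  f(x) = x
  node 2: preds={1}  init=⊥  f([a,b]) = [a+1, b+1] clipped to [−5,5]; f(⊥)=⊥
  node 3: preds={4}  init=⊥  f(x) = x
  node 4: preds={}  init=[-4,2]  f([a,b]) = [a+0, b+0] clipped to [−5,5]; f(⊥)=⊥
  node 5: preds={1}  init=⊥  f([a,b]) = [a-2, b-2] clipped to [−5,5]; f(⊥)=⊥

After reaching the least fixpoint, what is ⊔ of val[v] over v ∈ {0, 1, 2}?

Worklist (19 pops):
  #1 pop 0: in=⊥ → [4,5] (was ⊥); enqueue []
  #2 pop 1: in=[-4,2] → [-4,2] (was ⊥); enqueue [0]
  #3 pop 2: in=[-4,2] → [-3,3] (was ⊥); enqueue [1]
  #4 pop 3: in=[-4,2] → [-4,2] (was ⊥); enqueue []
  #5 pop 4: in=⊥ → [-4,2] (no change)
  #6 pop 5: in=[-4,2] → [-5,0] (was ⊥); enqueue []
  #7 pop 0: in=[-4,2] → [4,5] (no change)
  #8 pop 1: in=[-4,3] → [-4,3] (was [-4,2]); enqueue [0,2,5]
  #9 pop 0: in=[-4,3] → [4,5] (no change)
  #10 pop 2: in=[-4,3] → [-3,4] (was [-3,3]); enqueue [1]
  #11 pop 5: in=[-4,3] → [-5,1] (was [-5,0]); enqueue []
  #12 pop 1: in=[-4,4] → [-4,4] (was [-4,3]); enqueue [0,2,5]
  #13 pop 0: in=[-4,4] → [4,5] (no change)
  #14 pop 2: in=[-4,4] → [-3,5] (was [-3,4]); enqueue [1]
  #15 pop 5: in=[-4,4] → [-5,2] (was [-5,1]); enqueue []
  #16 pop 1: in=[-4,5] → [-4,5] (was [-4,4]); enqueue [0,2,5]
  #17 pop 0: in=[-4,5] → [4,5] (no change)
  #18 pop 2: in=[-4,5] → [-3,5] (no change)
  #19 pop 5: in=[-4,5] → [-5,3] (was [-5,2]); enqueue []

Fixpoint:
  val[0] = [4,5]
  val[1] = [-4,5]
  val[2] = [-3,5]
  val[3] = [-4,2]
  val[4] = [-4,2]
  val[5] = [-5,3]

[-4,5]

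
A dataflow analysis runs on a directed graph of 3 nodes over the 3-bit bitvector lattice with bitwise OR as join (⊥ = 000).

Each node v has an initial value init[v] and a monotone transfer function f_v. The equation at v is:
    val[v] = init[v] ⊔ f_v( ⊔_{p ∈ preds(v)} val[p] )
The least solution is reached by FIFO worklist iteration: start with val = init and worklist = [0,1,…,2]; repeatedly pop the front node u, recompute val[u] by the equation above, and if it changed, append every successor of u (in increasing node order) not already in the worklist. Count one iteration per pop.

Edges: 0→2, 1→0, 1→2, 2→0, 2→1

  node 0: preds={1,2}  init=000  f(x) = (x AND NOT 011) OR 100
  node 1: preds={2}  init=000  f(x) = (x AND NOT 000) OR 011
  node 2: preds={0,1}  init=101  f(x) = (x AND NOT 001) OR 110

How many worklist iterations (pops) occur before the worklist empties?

5

Iteration log — 5 steps:
  step 1. node 0  ⊔preds=101  new=100  old=000  +wl: 
  step 2. node 1  ⊔preds=101  new=111  old=000  +wl: 0
  step 3. node 2  ⊔preds=111  new=111  old=101  +wl: 1
  step 4. node 0  ⊔preds=111  new=100  stable
  step 5. node 1  ⊔preds=111  new=111  stable

Least fixpoint reached:
  node 0: 100
  node 1: 111
  node 2: 111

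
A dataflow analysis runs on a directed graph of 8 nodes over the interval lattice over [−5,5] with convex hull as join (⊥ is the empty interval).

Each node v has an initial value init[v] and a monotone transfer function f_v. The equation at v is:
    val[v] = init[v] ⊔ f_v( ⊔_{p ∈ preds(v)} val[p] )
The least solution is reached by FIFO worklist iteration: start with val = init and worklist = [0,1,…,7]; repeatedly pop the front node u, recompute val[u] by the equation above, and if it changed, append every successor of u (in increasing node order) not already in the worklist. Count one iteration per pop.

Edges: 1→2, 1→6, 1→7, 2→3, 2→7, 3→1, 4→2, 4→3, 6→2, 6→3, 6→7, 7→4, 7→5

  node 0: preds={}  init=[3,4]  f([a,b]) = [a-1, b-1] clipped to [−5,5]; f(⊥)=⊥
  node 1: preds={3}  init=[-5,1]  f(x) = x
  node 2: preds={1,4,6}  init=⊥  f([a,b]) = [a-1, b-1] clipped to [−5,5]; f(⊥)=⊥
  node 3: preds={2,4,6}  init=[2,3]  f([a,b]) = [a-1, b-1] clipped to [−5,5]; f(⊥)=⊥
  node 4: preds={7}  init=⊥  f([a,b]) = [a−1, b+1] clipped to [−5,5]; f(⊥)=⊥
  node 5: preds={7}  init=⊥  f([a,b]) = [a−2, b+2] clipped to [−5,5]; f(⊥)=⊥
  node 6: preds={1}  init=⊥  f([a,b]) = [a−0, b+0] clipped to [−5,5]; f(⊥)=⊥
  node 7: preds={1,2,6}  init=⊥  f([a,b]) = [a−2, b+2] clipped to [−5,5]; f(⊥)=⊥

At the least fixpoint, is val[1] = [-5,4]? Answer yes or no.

Trace (22 dequeues):
  [1] u=0 | in ⊥ | out [3,4] | ==
  [2] u=1 | in [2,3] | out [-5,3] | prev [-5,1] | push {}
  [3] u=2 | in [-5,3] | out [-5,2] | prev ⊥ | push {}
  [4] u=3 | in [-5,2] | out [-5,3] | prev [2,3] | push {1}
  [5] u=4 | in ⊥ | out ⊥ | ==
  [6] u=5 | in ⊥ | out ⊥ | ==
  [7] u=6 | in [-5,3] | out [-5,3] | prev ⊥ | push {2,3}
  [8] u=7 | in [-5,3] | out [-5,5] | prev ⊥ | push {4,5}
  [9] u=1 | in [-5,3] | out [-5,3] | ==
  [10] u=2 | in [-5,3] | out [-5,2] | ==
  [11] u=3 | in [-5,3] | out [-5,3] | ==
  [12] u=4 | in [-5,5] | out [-5,5] | prev ⊥ | push {2,3}
  [13] u=5 | in [-5,5] | out [-5,5] | prev ⊥ | push {}
  [14] u=2 | in [-5,5] | out [-5,4] | prev [-5,2] | push {7}
  [15] u=3 | in [-5,5] | out [-5,4] | prev [-5,3] | push {1}
  [16] u=7 | in [-5,4] | out [-5,5] | ==
  [17] u=1 | in [-5,4] | out [-5,4] | prev [-5,3] | push {2,6,7}
  [18] u=2 | in [-5,5] | out [-5,4] | ==
  [19] u=6 | in [-5,4] | out [-5,4] | prev [-5,3] | push {2,3}
  [20] u=7 | in [-5,4] | out [-5,5] | ==
  [21] u=2 | in [-5,5] | out [-5,4] | ==
  [22] u=3 | in [-5,5] | out [-5,4] | ==

Converged values:
  [0] [3,4]
  [1] [-5,4]
  [2] [-5,4]
  [3] [-5,4]
  [4] [-5,5]
  [5] [-5,5]
  [6] [-5,4]
  [7] [-5,5]

yes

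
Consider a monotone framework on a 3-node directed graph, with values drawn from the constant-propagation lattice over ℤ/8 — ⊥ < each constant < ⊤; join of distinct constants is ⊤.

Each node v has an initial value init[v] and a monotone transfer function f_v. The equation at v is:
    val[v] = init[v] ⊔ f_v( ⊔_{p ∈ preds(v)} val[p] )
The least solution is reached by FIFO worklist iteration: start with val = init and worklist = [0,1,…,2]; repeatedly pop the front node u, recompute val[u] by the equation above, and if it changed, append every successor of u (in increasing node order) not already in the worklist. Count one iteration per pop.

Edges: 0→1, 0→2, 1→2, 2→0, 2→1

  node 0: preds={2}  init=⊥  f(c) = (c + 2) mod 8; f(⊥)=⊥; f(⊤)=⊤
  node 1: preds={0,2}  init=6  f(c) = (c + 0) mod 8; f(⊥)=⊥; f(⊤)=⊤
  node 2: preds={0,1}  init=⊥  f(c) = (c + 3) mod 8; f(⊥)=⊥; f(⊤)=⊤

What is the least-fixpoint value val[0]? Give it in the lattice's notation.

Trace (9 dequeues):
  [1] u=0 | in ⊥ | out ⊥ | ==
  [2] u=1 | in ⊥ | out 6 | ==
  [3] u=2 | in 6 | out 1 | prev ⊥ | push {0,1}
  [4] u=0 | in 1 | out 3 | prev ⊥ | push {2}
  [5] u=1 | in ⊤ | out ⊤ | prev 6 | push {}
  [6] u=2 | in ⊤ | out ⊤ | prev 1 | push {0,1}
  [7] u=0 | in ⊤ | out ⊤ | prev 3 | push {2}
  [8] u=1 | in ⊤ | out ⊤ | ==
  [9] u=2 | in ⊤ | out ⊤ | ==

Converged values:
  [0] ⊤
  [1] ⊤
  [2] ⊤

⊤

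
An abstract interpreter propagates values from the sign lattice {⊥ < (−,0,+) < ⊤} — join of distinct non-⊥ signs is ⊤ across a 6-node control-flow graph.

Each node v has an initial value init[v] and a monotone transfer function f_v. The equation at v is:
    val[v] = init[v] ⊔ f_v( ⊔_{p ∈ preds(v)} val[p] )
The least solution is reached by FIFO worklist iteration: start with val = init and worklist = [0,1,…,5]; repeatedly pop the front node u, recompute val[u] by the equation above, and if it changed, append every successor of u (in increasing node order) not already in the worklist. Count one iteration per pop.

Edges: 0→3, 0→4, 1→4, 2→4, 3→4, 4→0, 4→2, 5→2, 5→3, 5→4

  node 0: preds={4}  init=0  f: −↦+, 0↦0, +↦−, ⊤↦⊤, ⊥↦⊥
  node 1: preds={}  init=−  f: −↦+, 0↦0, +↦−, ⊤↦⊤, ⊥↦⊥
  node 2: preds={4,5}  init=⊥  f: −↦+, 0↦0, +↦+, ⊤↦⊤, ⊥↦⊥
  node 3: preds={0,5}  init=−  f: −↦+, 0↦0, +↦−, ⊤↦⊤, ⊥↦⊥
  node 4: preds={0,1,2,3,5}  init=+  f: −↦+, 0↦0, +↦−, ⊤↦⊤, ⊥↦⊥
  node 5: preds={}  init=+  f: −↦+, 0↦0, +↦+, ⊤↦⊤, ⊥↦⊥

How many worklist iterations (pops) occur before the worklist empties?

9

Worklist (9 pops):
  #1 pop 0: in=+ → ⊤ (was 0); enqueue []
  #2 pop 1: in=⊥ → − (no change)
  #3 pop 2: in=+ → + (was ⊥); enqueue []
  #4 pop 3: in=⊤ → ⊤ (was −); enqueue []
  #5 pop 4: in=⊤ → ⊤ (was +); enqueue [0,2]
  #6 pop 5: in=⊥ → + (no change)
  #7 pop 0: in=⊤ → ⊤ (no change)
  #8 pop 2: in=⊤ → ⊤ (was +); enqueue [4]
  #9 pop 4: in=⊤ → ⊤ (no change)

Fixpoint:
  val[0] = ⊤
  val[1] = −
  val[2] = ⊤
  val[3] = ⊤
  val[4] = ⊤
  val[5] = +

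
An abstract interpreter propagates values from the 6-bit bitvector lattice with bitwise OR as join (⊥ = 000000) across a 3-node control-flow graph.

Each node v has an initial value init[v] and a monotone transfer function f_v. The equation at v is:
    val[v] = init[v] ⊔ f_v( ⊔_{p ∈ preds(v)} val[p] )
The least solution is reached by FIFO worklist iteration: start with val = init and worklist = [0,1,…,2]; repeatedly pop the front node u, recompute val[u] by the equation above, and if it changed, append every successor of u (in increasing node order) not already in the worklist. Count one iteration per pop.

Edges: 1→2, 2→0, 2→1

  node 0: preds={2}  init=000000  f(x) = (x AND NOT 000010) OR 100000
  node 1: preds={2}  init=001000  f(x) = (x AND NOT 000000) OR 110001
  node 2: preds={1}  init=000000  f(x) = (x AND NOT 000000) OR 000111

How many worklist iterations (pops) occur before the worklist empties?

6

Iteration log — 6 steps:
  step 1. node 0  ⊔preds=000000  new=100000  old=000000  +wl: 
  step 2. node 1  ⊔preds=000000  new=111001  old=001000  +wl: 
  step 3. node 2  ⊔preds=111001  new=111111  old=000000  +wl: 0,1
  step 4. node 0  ⊔preds=111111  new=111101  old=100000  +wl: 
  step 5. node 1  ⊔preds=111111  new=111111  old=111001  +wl: 2
  step 6. node 2  ⊔preds=111111  new=111111  stable

Least fixpoint reached:
  node 0: 111101
  node 1: 111111
  node 2: 111111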